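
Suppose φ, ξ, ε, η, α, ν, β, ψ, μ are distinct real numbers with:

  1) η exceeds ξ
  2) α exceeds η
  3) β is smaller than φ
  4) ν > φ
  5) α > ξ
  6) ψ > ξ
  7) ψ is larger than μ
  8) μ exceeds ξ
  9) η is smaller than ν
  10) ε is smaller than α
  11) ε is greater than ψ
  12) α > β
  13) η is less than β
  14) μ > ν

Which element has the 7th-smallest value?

The consecutive relations fix a unique order: ξ < η < β < φ < ν < μ < ψ < ε < α.
Counting 7 from the smallest end gives ψ.

ψ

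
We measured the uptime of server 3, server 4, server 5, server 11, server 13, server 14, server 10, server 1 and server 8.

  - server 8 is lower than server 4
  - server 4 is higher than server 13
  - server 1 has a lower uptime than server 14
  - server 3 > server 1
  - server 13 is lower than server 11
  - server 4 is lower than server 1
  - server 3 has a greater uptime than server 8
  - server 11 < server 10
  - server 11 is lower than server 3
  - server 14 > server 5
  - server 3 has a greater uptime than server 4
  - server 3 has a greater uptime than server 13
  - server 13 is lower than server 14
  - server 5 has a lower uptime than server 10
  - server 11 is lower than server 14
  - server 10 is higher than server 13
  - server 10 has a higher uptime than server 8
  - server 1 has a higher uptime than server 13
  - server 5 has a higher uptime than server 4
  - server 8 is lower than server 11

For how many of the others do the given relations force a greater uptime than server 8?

From server 8 the given relations immediately reach server 4, server 11, server 3, server 10.
From those, server 5, server 1, server 14 — 7 in total.
No other element is forced above server 8 by the given relations, so the count is 7.

7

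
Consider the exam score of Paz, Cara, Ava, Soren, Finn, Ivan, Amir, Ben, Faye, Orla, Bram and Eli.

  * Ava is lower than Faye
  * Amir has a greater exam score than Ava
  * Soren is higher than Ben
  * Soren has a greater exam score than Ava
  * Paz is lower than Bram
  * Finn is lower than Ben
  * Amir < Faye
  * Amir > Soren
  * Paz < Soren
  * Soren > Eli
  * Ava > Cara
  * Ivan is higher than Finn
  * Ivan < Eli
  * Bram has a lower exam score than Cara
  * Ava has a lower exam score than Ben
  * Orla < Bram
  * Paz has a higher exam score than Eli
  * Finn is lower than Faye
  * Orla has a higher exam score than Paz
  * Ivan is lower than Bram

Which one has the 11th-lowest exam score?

The consecutive relations fix a unique order: Finn < Ivan < Eli < Paz < Orla < Bram < Cara < Ava < Ben < Soren < Amir < Faye.
Counting 11 from the smallest end gives Amir.

Amir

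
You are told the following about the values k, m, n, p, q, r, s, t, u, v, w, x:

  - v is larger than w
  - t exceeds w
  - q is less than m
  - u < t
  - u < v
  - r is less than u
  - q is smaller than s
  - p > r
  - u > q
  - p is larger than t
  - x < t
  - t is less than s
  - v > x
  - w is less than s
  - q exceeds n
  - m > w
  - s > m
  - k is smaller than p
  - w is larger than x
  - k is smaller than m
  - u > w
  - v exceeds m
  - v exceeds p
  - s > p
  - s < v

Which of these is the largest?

v

Chaining downward from v: directly below it, x, w, m, u, p, s; then r, q, k, t; then n.
That covers every other element, and nothing is given above v, so v is the largest.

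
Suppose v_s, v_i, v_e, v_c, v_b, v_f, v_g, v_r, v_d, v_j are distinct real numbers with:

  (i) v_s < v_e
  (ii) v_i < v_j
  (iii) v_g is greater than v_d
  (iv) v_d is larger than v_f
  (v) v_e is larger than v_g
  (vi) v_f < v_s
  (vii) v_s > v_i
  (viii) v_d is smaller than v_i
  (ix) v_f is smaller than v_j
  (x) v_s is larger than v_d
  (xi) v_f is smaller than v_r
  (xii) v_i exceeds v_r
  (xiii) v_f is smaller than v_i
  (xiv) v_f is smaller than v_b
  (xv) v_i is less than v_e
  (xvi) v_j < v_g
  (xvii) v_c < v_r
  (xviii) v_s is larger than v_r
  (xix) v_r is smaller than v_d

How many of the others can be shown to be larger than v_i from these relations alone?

4

Directly above v_i: v_s, v_j, v_e.
One step further: v_g (4 so far).
Nothing else is reachable above v_i; 4 in all.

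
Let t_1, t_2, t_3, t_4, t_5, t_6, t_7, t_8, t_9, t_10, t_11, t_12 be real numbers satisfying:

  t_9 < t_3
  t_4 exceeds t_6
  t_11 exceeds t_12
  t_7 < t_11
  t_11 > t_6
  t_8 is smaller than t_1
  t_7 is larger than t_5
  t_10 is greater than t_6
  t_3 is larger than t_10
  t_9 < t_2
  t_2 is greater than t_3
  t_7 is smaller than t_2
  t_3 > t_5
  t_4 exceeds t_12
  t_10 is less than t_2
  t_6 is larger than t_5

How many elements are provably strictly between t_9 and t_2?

1

Chaining upward from t_9 reaches: t_3.
Chaining downward from t_2 reaches: t_5, t_6, t_10, t_7, t_3.
Strictly between t_9 and t_2 are those in both lists: t_3 — 1 element.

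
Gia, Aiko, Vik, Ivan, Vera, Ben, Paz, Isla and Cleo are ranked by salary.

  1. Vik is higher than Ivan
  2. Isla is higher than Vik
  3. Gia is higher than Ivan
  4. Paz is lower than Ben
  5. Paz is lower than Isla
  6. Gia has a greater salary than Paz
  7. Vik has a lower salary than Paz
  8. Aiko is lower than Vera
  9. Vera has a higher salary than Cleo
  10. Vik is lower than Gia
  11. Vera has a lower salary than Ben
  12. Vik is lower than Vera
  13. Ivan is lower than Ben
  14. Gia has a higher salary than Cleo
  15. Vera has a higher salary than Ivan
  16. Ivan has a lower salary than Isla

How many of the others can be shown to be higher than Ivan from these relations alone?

6

From Ivan the given relations immediately reach Vik, Vera, Gia, Isla, Ben.
From those, Paz — 6 in total.
Nothing else is reachable above Ivan; 6 in all.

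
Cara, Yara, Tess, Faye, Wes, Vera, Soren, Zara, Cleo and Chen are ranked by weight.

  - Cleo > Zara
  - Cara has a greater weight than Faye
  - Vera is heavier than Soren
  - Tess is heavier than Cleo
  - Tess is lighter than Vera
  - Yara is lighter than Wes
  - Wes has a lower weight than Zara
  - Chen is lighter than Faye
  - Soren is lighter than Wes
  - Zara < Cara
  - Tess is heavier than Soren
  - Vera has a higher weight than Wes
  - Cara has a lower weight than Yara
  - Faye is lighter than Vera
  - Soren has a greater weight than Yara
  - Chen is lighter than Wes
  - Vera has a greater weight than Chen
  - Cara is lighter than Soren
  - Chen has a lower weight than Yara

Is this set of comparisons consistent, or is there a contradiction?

inconsistent

We have Zara < Cara stated directly, yet also Cara < Yara < Soren < Wes < Zara by chaining the others — so Cara < Zara. Contradiction.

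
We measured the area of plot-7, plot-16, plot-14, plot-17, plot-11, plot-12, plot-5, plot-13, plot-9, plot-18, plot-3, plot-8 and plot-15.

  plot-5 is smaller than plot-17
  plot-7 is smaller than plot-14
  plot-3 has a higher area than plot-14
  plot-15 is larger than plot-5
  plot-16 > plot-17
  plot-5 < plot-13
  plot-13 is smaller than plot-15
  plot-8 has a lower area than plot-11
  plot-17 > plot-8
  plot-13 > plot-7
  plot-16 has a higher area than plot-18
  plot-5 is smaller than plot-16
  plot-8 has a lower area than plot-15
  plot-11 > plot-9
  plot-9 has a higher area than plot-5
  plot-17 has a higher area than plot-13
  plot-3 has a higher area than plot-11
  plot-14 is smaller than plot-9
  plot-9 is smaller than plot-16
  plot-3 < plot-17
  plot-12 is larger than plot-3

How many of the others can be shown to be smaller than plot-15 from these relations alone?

From plot-15 the given relations immediately reach plot-5, plot-8, plot-13.
From those, plot-7 — 4 in total.
No other element is forced below plot-15 by the given relations, so the count is 4.

4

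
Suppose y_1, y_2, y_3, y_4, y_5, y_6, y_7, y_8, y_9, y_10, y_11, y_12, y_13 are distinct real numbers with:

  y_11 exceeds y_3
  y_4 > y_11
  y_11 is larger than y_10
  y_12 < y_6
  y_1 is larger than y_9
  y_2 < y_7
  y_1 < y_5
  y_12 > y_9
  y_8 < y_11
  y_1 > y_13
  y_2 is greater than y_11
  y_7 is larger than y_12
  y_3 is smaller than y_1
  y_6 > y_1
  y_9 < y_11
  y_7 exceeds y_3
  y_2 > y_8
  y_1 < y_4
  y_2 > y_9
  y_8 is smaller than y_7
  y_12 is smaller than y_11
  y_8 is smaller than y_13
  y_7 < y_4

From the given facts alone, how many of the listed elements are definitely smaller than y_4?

From y_4 the given relations immediately reach y_1, y_11, y_7.
From those, y_8, y_13, y_9, y_3, y_12, y_10, y_2 — 10 in total.
No other element is forced below y_4 by the given relations, so the count is 10.

10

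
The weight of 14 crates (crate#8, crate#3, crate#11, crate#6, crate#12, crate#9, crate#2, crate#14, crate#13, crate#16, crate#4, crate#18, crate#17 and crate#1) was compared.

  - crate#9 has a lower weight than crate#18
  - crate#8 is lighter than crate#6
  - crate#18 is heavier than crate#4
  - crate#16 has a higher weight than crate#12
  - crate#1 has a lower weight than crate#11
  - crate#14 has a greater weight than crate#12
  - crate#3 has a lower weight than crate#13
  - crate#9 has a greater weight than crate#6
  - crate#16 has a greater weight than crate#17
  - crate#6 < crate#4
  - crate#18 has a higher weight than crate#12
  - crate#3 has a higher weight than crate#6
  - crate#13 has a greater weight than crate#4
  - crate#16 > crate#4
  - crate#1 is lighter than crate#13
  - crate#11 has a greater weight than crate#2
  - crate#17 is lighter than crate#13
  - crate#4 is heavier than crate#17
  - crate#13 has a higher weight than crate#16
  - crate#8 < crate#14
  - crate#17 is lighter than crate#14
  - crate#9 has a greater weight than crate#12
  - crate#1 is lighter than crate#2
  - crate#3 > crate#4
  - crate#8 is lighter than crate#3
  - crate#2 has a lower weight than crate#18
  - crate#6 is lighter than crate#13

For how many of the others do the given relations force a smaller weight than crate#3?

From crate#3 the given relations immediately reach crate#8, crate#6, crate#4.
From those, crate#17 — 4 in total.
No other element is forced below crate#3 by the given relations, so the count is 4.

4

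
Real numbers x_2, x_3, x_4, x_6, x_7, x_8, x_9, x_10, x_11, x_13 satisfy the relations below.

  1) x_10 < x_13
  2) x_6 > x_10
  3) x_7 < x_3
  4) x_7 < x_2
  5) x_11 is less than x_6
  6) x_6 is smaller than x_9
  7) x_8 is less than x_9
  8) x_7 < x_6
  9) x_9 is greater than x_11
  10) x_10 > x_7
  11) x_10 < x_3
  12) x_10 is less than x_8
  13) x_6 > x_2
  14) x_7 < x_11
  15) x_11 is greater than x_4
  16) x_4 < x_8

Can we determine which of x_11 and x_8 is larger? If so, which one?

Following every chain through x_8: above x_8 we get x_9; below x_8 we get x_7, x_4, x_10.
x_11 is not reached, and no chain runs the other way from x_11 to x_8.
So the given relations leave the order of x_8 and x_11 undetermined.

undetermined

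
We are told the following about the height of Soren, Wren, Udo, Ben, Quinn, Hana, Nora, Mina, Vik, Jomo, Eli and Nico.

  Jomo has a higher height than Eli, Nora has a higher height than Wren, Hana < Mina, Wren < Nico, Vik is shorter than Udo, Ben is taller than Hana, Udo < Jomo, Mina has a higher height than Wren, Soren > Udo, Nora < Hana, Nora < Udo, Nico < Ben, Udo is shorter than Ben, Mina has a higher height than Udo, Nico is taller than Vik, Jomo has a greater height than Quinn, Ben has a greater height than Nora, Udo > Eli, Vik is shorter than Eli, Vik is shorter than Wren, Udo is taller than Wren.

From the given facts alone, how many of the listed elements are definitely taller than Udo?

4

Directly above Udo: Soren, Jomo, Mina, Ben.
No other element is forced above Udo by the given relations, so the count is 4.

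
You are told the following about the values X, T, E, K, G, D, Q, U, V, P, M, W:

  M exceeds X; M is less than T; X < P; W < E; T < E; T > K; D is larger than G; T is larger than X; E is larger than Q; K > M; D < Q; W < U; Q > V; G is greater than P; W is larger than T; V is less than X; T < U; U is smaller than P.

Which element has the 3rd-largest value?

Chaining the given pairs: V < X < M < K < T < W < U < P < G < D < Q < E.
The 3rd largest is D.

D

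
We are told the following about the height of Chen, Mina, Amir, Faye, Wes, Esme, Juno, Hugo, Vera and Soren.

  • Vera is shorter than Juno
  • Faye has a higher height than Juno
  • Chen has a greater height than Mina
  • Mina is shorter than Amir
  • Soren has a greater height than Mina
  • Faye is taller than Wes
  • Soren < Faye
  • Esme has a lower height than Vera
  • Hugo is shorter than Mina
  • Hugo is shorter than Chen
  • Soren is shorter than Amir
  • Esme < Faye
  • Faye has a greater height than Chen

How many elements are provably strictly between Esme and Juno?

1

Chaining upward from Esme reaches: Vera, Faye.
Chaining downward from Juno reaches: Vera.
Strictly between Esme and Juno are those in both lists: Vera — 1 element.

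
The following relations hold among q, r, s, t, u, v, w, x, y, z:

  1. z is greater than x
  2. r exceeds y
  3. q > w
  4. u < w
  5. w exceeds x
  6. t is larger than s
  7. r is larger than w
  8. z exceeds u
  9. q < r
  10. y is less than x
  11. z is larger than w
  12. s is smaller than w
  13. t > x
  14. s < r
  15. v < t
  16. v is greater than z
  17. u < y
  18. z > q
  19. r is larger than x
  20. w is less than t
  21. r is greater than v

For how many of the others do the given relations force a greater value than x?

6

From x the given relations immediately reach w, z, t, r.
From those, q, v — 6 in total.
Nothing else is reachable above x; 6 in all.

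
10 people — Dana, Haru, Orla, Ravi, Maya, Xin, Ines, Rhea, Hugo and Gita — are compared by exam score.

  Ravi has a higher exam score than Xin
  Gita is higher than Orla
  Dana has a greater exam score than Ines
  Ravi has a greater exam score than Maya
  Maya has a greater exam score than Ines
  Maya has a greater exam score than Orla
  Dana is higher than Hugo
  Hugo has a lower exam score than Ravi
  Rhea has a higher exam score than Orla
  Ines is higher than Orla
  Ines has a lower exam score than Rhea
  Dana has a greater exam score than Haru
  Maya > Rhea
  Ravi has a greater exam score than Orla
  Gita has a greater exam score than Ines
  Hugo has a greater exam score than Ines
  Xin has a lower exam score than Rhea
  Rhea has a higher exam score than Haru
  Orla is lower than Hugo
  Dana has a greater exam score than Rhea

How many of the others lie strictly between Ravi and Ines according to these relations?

3

Chaining upward from Ines reaches: Gita, Rhea, Maya, Hugo, Dana.
Chaining downward from Ravi reaches: Orla, Haru, Xin, Rhea, Maya, Hugo.
Strictly between Ines and Ravi are those in both lists: Rhea, Maya, Hugo — 3 elements.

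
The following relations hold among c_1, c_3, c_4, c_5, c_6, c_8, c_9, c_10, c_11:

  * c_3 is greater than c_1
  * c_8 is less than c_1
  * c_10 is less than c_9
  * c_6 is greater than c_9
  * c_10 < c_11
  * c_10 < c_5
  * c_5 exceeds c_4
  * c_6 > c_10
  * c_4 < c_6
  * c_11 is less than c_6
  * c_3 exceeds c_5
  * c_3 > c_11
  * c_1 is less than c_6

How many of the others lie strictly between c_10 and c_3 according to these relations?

The relations place c_10 below c_3. An element lies strictly between them when it is forced above c_10 and also forced below c_3.
Above c_10: {c_9, c_11, c_5, c_6}. Below c_3: {c_8, c_4, c_11, c_1, c_5}.
Intersection: {c_11, c_5} — 2.

2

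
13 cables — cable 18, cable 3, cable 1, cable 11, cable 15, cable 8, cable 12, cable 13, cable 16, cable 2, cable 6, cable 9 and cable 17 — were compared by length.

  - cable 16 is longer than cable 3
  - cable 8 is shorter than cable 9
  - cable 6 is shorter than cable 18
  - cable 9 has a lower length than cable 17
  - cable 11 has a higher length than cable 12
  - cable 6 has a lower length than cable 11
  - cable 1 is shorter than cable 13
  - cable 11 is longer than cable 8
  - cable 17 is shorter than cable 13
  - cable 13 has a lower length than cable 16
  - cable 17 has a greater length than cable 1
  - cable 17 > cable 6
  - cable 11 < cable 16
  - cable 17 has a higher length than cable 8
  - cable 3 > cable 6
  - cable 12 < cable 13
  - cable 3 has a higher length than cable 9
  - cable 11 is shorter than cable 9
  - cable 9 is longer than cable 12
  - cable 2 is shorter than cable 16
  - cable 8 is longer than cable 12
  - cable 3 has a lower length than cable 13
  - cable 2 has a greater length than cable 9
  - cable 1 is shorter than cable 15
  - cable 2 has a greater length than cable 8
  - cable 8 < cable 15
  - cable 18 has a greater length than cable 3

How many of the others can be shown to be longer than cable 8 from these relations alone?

9

From cable 8 the given relations immediately reach cable 11, cable 9, cable 2, cable 17, cable 15.
From those, cable 3, cable 13, cable 16 — 8 in total.
From those, cable 18 — 9 in total.
Nothing else is reachable above cable 8; 9 in all.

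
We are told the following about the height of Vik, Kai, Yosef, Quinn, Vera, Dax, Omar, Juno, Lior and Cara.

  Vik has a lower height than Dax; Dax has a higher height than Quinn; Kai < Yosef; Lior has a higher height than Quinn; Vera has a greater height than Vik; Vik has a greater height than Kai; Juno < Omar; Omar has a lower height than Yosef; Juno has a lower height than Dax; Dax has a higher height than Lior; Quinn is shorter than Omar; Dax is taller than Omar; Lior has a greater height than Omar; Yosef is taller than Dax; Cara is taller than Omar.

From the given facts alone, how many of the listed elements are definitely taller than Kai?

4

Directly above Kai: Vik, Yosef.
One step further: Dax, Vera (4 so far).
Nothing else is reachable above Kai; 4 in all.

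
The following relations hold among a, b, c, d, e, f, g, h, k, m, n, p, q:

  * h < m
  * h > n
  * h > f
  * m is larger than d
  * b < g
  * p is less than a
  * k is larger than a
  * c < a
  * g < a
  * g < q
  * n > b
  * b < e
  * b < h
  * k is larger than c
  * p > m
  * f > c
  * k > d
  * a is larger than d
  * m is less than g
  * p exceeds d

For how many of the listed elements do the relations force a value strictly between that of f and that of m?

Chaining upward from f reaches: h, p, g, a, q, k.
Chaining downward from m reaches: c, b, n, h, d.
Strictly between f and m are those in both lists: h — 1 element.

1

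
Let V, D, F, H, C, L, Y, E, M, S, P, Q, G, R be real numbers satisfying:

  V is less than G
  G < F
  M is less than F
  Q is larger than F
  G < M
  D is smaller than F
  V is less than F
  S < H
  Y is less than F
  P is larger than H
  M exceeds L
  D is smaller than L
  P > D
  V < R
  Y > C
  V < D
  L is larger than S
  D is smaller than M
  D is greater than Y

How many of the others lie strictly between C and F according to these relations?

4

The relations place C below F. An element lies strictly between them when it is forced above C and also forced below F.
Above C: {Y, D, L, M, P, Q}. Below F: {V, S, Y, D, G, L, M}.
Intersection: {Y, D, L, M} — 4.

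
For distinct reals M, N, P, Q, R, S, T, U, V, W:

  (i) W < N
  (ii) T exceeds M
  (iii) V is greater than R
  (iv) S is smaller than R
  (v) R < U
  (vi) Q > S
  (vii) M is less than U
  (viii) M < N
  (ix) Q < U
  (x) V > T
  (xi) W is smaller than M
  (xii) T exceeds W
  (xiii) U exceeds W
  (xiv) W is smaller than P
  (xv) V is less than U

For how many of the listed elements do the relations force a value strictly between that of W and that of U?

3

Chaining upward from W reaches: P, M, T, V, N.
Chaining downward from U reaches: S, Q, R, M, T, V.
Strictly between W and U are those in both lists: M, T, V — 3 elements.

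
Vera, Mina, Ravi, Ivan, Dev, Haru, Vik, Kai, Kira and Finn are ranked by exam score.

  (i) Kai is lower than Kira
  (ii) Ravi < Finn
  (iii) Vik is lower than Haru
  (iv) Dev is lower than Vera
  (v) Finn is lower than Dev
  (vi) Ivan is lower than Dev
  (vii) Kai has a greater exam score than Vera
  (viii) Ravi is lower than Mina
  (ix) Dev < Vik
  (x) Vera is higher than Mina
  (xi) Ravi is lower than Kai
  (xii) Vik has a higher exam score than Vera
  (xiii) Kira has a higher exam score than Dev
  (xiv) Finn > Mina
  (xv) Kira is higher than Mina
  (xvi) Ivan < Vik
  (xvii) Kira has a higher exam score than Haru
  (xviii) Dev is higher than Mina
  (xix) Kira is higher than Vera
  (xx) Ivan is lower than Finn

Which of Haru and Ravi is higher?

Haru

Ravi < Mina and Mina < Finn give Ravi < Finn.
Then Finn < Dev extends the chain to Dev.
With Dev < Vik: Ravi < Mina < Finn < Dev < Vik.
Then Vik < Haru extends the chain to Haru.
So Ravi < Haru; Haru is the higher of the two.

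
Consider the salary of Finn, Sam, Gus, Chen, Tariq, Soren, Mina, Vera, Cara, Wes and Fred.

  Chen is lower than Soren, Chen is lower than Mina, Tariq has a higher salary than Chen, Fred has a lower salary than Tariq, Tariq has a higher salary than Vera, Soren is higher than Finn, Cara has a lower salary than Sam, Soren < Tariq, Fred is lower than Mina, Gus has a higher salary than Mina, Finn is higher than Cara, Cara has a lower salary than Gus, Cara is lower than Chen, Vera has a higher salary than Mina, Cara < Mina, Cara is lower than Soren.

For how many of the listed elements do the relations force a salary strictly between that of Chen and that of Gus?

1

Chaining upward from Chen reaches: Mina, Soren, Vera, Tariq.
Chaining downward from Gus reaches: Fred, Cara, Mina.
Strictly between Chen and Gus are those in both lists: Mina — 1 element.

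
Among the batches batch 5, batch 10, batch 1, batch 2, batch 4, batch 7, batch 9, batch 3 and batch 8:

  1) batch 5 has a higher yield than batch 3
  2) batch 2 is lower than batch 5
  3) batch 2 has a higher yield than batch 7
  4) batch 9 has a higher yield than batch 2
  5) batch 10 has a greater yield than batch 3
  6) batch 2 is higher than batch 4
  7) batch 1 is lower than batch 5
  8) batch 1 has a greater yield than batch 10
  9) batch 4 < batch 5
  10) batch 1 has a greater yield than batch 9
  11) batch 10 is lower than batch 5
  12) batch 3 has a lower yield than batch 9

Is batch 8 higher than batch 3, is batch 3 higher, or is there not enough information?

undetermined

Following every chain through batch 3: above batch 3 we get batch 10, batch 9, batch 1, batch 5.
batch 8 is not reached, and no chain runs the other way from batch 8 to batch 3.
So the given relations leave the order of batch 3 and batch 8 undetermined.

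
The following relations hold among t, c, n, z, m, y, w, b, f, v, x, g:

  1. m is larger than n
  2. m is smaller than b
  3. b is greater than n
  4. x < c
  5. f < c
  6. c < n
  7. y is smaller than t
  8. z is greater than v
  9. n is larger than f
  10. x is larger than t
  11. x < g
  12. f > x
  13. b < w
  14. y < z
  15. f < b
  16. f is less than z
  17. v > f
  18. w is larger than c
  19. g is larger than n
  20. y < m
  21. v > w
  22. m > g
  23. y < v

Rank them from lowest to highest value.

The consecutive links are each given: y < t; t < x; x < f; f < c; c < n; n < g; g < m; m < b; b < w; w < v; v < z.

y < t < x < f < c < n < g < m < b < w < v < z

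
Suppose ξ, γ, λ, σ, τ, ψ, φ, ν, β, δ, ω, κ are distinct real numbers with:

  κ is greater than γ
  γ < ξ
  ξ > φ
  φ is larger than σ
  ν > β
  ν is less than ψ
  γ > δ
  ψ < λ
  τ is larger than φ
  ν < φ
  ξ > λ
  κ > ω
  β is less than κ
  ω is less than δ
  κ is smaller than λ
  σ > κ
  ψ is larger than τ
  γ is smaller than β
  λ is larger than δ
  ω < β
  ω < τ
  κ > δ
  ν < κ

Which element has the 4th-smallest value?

Chaining the given pairs: ω < δ < γ < β < ν < κ < σ < φ < τ < ψ < λ < ξ.
The 4th smallest is β.

β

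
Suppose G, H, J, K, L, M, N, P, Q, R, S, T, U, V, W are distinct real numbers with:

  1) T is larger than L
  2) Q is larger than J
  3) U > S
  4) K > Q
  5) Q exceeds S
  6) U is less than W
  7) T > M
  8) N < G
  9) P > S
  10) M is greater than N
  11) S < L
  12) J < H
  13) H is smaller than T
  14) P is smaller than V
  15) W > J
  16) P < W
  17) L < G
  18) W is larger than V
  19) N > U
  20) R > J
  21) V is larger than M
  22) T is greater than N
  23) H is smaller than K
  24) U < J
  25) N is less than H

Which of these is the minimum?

S

U is not least since S < U; J is not least since U < J; P is not least since S < P; R is not least since J < R; N is not least since U < N; H is not least since N < H; Q is not least since S < Q; L is not least since S < L; M is not least since N < M; V is not least since P < V; T is not least since M < T; K is not least since H < K; W is not least since P < W; G is not least since L < G.
Only S has nothing below it, so S is the minimum.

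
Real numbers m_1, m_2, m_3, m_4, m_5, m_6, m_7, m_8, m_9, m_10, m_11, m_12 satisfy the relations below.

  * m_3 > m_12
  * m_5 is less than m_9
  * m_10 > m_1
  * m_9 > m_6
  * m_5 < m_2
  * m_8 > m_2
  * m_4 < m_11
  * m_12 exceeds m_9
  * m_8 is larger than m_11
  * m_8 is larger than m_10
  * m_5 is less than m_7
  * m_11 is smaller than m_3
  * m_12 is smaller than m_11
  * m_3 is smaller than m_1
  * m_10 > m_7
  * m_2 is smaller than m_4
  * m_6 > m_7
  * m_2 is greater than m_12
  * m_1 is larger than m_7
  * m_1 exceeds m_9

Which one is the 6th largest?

m_4

Chaining the given pairs: m_5 < m_7 < m_6 < m_9 < m_12 < m_2 < m_4 < m_11 < m_3 < m_1 < m_10 < m_8.
The 6th largest is m_4.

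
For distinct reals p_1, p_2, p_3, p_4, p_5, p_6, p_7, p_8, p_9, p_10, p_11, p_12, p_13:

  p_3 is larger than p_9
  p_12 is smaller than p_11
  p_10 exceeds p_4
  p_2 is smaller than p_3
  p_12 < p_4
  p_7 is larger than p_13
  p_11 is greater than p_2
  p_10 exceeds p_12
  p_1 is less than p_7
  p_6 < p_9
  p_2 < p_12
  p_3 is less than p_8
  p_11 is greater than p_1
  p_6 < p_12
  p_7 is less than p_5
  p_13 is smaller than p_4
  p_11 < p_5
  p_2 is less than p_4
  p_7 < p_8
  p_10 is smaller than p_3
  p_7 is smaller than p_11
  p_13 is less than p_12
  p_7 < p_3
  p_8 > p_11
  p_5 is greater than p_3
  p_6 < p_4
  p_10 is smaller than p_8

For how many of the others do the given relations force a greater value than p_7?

From p_7 the given relations immediately reach p_11, p_3, p_5, p_8.
Nothing else is reachable above p_7; 4 in all.

4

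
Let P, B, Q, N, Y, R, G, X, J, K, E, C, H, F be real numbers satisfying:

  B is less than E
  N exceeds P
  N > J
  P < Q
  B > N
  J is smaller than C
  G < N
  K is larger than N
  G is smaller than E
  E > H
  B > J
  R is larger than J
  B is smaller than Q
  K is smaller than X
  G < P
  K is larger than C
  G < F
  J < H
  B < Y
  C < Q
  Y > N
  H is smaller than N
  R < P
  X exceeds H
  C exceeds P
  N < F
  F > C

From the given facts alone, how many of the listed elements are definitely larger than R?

10

The elements the relations force above R are P, C, N, B, F, E, K, Q, X, Y — no chain reaches any other.
That is 10.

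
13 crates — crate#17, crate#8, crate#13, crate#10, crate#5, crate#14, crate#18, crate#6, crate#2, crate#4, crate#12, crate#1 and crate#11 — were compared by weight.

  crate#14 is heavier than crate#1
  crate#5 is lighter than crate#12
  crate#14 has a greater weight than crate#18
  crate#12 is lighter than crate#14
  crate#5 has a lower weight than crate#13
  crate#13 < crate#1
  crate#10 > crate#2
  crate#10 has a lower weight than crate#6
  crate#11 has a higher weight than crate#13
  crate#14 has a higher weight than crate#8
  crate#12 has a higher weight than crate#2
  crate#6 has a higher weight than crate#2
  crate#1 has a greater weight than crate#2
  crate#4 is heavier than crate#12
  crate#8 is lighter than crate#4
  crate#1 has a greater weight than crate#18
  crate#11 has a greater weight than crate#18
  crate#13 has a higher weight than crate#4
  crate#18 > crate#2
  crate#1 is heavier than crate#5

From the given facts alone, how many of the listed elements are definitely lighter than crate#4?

The elements the relations force below crate#4 are crate#2, crate#5, crate#12, crate#8 — no chain reaches any other.
That is 4.

4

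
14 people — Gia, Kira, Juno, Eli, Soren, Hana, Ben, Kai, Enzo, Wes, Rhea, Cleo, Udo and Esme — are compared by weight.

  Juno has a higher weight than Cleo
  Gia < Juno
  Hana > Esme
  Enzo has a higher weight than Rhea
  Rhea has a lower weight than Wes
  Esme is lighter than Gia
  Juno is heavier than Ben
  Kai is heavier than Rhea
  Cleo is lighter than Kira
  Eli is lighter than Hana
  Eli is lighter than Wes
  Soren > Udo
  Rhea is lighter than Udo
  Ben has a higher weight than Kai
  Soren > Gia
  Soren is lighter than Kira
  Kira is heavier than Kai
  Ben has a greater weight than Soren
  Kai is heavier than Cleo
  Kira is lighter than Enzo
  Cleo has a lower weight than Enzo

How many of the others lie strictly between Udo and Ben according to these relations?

Chaining upward from Udo reaches: Soren, Juno, Kira, Enzo.
Chaining downward from Ben reaches: Esme, Rhea, Gia, Cleo, Kai, Soren.
Strictly between Udo and Ben are those in both lists: Soren — 1 element.

1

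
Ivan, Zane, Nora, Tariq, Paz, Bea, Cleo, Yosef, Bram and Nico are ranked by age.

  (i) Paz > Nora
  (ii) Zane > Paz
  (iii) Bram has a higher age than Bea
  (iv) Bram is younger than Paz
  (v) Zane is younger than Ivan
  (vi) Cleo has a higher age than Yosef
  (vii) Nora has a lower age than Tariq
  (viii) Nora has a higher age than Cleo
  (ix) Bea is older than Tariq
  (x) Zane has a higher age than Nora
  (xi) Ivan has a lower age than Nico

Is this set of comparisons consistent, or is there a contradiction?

consistent

Every relation is compatible with Yosef < Cleo < Nora < Tariq < Bea < Bram < Paz < Zane < Ivan < Nico; the set is consistent.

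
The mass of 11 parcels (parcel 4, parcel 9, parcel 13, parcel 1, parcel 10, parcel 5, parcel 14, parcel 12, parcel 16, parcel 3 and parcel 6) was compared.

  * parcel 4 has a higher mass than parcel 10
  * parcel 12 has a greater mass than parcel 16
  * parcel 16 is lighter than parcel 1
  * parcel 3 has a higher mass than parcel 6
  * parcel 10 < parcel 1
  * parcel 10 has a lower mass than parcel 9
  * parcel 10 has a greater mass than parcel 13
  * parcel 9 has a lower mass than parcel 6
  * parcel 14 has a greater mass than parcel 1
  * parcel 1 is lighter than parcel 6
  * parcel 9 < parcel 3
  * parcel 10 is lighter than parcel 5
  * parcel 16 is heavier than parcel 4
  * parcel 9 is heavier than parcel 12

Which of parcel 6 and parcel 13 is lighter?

parcel 13

Chaining the given relations: parcel 13 < parcel 10 < parcel 4 < parcel 16 < parcel 1 < parcel 6.
So parcel 13 < parcel 6; parcel 13 is the lighter of the two.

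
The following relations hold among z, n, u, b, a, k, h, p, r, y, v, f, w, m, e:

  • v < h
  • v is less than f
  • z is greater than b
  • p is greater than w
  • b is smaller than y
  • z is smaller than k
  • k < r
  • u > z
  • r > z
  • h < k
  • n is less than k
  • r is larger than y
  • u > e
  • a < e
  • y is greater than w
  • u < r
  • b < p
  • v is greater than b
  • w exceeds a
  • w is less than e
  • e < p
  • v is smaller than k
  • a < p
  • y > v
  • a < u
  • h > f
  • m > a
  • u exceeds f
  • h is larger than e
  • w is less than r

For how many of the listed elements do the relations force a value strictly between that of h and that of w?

1

The relations place w below h. An element lies strictly between them when it is forced above w and also forced below h.
Above w: {e, y, u, k, r, p}. Below h: {b, a, v, e, f}.
Intersection: {e} — 1.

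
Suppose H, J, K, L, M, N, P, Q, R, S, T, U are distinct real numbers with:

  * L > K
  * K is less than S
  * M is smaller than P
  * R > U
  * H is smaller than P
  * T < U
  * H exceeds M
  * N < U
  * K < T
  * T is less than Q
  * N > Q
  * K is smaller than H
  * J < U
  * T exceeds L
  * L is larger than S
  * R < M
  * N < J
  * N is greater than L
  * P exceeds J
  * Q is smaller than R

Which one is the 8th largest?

Chaining the given pairs: K < S < L < T < Q < N < J < U < R < M < H < P.
Counting 8 from the largest end gives Q.

Q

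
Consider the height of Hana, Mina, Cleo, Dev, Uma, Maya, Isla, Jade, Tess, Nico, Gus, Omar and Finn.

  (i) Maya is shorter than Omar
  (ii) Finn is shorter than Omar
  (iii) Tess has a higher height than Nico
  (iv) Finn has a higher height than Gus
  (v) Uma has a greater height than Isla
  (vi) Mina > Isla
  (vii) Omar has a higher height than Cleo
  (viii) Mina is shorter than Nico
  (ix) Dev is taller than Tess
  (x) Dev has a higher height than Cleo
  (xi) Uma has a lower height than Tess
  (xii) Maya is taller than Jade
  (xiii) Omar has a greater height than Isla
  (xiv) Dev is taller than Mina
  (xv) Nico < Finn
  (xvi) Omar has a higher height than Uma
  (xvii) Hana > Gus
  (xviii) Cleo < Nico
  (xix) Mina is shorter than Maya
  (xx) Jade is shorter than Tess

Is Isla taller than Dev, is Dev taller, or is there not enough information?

Dev

Isla < Mina < Nico < Tess < Dev, by transitivity through Mina, Nico, Tess.
So Dev is taller.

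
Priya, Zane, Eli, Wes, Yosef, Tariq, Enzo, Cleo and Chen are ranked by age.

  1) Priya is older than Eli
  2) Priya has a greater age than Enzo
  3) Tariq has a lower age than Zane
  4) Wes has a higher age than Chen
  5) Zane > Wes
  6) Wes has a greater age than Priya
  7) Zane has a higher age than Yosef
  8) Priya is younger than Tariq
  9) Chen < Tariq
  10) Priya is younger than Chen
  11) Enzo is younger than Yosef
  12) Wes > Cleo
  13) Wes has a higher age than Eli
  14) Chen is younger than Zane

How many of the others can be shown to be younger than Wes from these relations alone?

5

The elements the relations force below Wes are Eli, Enzo, Priya, Chen, Cleo — no chain reaches any other.
That is 5.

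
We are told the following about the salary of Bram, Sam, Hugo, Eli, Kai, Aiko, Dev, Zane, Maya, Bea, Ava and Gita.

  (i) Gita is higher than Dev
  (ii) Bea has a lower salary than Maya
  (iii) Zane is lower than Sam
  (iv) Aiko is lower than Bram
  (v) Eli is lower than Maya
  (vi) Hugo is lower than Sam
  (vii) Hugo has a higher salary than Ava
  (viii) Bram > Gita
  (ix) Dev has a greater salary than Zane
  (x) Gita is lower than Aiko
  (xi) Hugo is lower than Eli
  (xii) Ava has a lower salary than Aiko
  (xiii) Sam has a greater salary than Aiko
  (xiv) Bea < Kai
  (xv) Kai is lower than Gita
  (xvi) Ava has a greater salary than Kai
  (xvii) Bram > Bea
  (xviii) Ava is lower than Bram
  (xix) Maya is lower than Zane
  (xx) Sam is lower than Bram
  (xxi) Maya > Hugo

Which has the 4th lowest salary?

Hugo

Chaining the given pairs: Bea < Kai < Ava < Hugo < Eli < Maya < Zane < Dev < Gita < Aiko < Sam < Bram.
The 4th smallest is Hugo.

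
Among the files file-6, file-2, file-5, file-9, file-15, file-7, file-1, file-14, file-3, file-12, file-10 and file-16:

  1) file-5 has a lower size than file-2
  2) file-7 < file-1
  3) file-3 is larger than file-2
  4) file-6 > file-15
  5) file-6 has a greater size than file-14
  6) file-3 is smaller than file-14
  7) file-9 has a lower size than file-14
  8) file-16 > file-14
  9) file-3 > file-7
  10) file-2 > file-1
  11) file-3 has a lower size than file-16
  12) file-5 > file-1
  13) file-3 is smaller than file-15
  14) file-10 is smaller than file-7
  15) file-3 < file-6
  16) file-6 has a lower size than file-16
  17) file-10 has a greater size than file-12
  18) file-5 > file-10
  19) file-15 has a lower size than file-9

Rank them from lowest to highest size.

file-12 < file-10 < file-7 < file-1 < file-5 < file-2 < file-3 < file-15 < file-9 < file-14 < file-6 < file-16

The consecutive links are each given: file-12 < file-10; file-10 < file-7; file-7 < file-1; file-1 < file-5; file-5 < file-2; file-2 < file-3; file-3 < file-15; file-15 < file-9; file-9 < file-14; file-14 < file-6; file-6 < file-16.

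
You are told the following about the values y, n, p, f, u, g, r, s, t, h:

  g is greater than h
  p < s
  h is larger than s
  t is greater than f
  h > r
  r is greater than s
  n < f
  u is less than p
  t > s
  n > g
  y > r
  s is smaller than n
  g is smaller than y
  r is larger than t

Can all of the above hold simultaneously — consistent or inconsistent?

Chaining the given relations yields n < f < t < r < h < g, so n < g. But one relation states g < n. These cannot both hold.

inconsistent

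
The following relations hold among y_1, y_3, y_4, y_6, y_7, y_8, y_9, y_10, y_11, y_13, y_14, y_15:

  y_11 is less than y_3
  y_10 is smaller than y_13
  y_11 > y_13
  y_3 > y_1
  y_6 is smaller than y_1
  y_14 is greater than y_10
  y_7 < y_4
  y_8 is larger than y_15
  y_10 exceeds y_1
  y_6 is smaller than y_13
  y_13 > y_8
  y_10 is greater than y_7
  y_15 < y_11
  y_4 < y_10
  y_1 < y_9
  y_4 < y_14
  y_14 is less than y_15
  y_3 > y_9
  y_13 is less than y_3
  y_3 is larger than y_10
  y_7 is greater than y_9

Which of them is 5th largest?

Chaining the given pairs: y_6 < y_1 < y_9 < y_7 < y_4 < y_10 < y_14 < y_15 < y_8 < y_13 < y_11 < y_3.
The 5th largest is y_15.

y_15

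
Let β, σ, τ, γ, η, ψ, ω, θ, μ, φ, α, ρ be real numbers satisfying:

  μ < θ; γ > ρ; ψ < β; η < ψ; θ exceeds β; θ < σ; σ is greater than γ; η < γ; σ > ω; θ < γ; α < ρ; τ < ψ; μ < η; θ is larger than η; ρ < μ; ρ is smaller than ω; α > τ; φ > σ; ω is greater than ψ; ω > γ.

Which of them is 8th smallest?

Chaining the given pairs: τ < α < ρ < μ < η < ψ < β < θ < γ < ω < σ < φ.
Counting 8 from the smallest end gives θ.

θ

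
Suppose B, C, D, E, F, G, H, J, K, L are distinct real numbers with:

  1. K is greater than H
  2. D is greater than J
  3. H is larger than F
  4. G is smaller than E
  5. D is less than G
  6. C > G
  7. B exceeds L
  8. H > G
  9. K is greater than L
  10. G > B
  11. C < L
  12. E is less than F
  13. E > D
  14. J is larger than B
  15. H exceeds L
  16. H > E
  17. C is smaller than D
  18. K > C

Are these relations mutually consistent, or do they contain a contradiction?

inconsistent

We have G < C stated directly, yet also C < L < B < J < D < G by chaining the others — so C < G. Contradiction.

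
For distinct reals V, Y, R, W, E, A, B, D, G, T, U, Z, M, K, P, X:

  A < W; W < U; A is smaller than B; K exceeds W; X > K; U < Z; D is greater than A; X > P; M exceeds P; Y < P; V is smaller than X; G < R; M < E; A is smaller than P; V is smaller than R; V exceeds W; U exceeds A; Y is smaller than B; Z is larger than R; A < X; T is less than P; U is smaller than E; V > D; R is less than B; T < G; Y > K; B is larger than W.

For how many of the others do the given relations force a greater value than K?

From K the given relations immediately reach Y, X.
From those, P, B — 4 in total.
From those, M — 5 in total.
From those, E — 6 in total.
No other element is forced above K by the given relations, so the count is 6.

6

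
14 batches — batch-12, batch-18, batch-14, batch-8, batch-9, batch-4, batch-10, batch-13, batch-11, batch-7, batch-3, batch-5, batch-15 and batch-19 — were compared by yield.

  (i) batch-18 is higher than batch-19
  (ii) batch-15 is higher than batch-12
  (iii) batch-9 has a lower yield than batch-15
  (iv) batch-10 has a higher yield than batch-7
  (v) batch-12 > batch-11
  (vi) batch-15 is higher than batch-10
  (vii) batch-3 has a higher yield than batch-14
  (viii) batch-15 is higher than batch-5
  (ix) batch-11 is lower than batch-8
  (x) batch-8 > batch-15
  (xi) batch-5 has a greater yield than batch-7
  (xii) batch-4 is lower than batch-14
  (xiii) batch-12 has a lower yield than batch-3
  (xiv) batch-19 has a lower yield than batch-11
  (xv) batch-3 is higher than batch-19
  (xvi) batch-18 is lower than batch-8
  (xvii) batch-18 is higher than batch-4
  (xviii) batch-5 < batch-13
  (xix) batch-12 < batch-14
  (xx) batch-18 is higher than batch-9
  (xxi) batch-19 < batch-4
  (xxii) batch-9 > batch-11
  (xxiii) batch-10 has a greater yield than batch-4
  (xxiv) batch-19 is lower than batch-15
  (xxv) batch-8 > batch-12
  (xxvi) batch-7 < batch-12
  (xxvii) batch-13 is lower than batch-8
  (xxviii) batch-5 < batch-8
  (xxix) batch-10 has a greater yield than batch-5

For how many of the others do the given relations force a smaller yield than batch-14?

From batch-14 the given relations immediately reach batch-4, batch-12.
From those, batch-19, batch-7, batch-11 — 5 in total.
No other element is forced below batch-14 by the given relations, so the count is 5.

5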